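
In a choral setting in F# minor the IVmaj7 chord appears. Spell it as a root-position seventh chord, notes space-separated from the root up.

B D# F# A#

The root, B, is scale degree 4 — the same note in F# minor and F# major; only the chord quality changes. In F# major the chord on B is B–D#–F#–A#.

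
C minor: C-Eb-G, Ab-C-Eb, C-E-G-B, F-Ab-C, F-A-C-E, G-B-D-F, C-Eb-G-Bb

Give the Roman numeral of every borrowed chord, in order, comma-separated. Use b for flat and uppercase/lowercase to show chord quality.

Imaj7, IVmaj7

C minor has the diatonic set Cm, Ddim, Eb, Fm, G, Ab, Bb (with V from harmonic minor). C–Eb–G = Cm, Ab–C–Eb = Ab, F–Ab–C = Fm, G–B–D–F = G7 and C–Eb–G–Bb = Cm7 are all diatonic. C–E–G–B doesn't fit — on degree 1 C minor would have Cm (i). Cmaj7 is the degree-1 chord of C major, so it is the borrowed Imaj7. F–A–C–E is not: scale degree 4 in C minor carries Fm (iv). In C major the chord on that degree is Fmaj7, so here it functions as IVmaj7, borrowed from the parallel major.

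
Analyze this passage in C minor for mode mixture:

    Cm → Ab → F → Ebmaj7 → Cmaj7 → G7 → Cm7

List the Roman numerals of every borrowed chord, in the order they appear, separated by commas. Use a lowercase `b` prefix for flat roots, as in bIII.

In C minor (with V from harmonic minor) the diatonic chords are Cm, Ddim, Eb, Fm, G, Ab, Bb. Cm, Ab, Ebmaj7, G7 and Cm7 are all diatonic. But F (F–A–C) is foreign: the diatonic iv on degree 4 is Fm, whereas F comes from C major. It is labeled IV. But Cmaj7 (C–E–G–B) is foreign: the diatonic i on degree 1 is Cm, whereas Cmaj7 comes from C major. It is labeled Imaj7.

IV, Imaj7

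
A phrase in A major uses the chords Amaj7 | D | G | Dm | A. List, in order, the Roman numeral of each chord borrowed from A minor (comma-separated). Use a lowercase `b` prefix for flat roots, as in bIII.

bVII, iv

A major has the diatonic set A, Bm, C#m, D, E, F#m, G#dim. Amaj7, D and A all belong to that set. G (G–B–D) doesn't fit — on degree 7 A major would have G#dim (vii°). G is the degree-7 chord of A minor, so it is the borrowed bVII. But Dm (D–F–A) is foreign: the diatonic IV on degree 4 is D, whereas Dm comes from A minor. It is labeled iv.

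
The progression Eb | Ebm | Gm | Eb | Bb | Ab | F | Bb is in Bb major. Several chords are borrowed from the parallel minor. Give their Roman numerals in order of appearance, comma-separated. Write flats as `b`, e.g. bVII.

iv, bVII

Bb major has the diatonic set Bb, Cm, Dm, Eb, F, Gm, Adim. Of the given chords, Eb, Gm, Bb and F are diatonic. But Ebm (Eb–Gb–Bb) is foreign: the diatonic IV on degree 4 is Eb, whereas Ebm comes from Bb minor. It is labeled iv. Ab (Ab–C–Eb) is not: scale degree 7 in Bb major carries Adim (vii°). In Bb minor the chord on that degree is Ab, so here it functions as bVII, borrowed from the parallel minor.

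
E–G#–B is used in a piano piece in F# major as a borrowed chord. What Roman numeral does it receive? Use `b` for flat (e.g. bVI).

bVII

In F# major scale degree 7 is E#; E is its lowered form, from F# minor. Diatonically F# major has E#dim (vii°) on that degree; E–G#–B is instead the major chord native to F# minor, so it takes the label bVII.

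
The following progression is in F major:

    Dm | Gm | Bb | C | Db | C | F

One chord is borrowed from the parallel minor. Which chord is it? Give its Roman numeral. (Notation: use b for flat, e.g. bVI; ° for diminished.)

F major has the diatonic set F, Gm, Am, Bb, C, Dm, Edim. Dm, Gm, Bb, C and F are all diatonic. Db (Db–F–Ab) is not: scale degree 6 in F major carries Dm (vi). In F minor the chord on that degree is Db, so here it functions as bVI, borrowed from the parallel minor.

bVI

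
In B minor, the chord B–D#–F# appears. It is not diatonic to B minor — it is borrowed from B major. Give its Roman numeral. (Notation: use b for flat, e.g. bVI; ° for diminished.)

I

The root B is the diatonic 1st degree of B minor; the borrowing shows in the chord quality. Diatonically B minor has Bm (i) on that degree; B–D#–F# is instead the major chord native to B major, so it takes the label I.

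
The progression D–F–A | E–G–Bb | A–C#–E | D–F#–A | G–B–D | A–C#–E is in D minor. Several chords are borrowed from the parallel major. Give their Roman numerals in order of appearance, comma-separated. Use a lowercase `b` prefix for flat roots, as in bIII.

The diatonic triads in D minor (with V from harmonic minor) are Dm, Edim, F, Gm, A, Bb, C. Of the given chords, D–F–A = Dm, E–G–Bb = Edim and A–C#–E = A are diatonic. But D–F#–A is foreign: the diatonic i on degree 1 is Dm, whereas D comes from D major. It is labeled I. G–B–D doesn't fit — on degree 4 D minor would have Gm (iv). G is the degree-4 chord of D major, so it is the borrowed IV.

I, IV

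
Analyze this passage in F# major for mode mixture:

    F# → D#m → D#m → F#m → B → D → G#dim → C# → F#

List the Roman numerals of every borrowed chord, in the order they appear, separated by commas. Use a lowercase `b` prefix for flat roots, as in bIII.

The diatonic triads in F# major are F#, G#m, A#m, B, C#, D#m, E#dim. F#, D#m, B and C# all belong to that set. F#m (F#–A–C#) is not: scale degree 1 in F# major carries F# (I). In F# minor the chord on that degree is F#m, so here it functions as i, borrowed from the parallel minor. D (D–F#–A) is not: scale degree 6 in F# major carries D#m (vi). In F# minor the chord on that degree is D, so here it functions as bVI, borrowed from the parallel minor. G#dim (G#–B–D) doesn't fit — on degree 2 F# major would have G#m (ii). G#dim is the degree-2 chord of F# minor, so it is the borrowed ii°.

i, bVI, ii°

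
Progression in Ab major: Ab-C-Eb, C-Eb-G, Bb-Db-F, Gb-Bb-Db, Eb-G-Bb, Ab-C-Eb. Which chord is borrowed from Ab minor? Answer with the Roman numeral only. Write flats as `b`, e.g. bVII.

bVII

In Ab major the diatonic chords are Ab, Bbm, Cm, Db, Eb, Fm, Gdim. Ab–C–Eb = Ab, C–Eb–G = Cm, Bb–Db–F = Bbm and Eb–G–Bb = Eb all belong to that set. Gb–Bb–Db is not: scale degree 7 in Ab major carries Gdim (vii°). In Ab minor the chord on that degree is Gb, so here it functions as bVII, borrowed from the parallel minor.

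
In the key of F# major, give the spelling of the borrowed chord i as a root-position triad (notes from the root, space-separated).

F# A C#

The root, F#, is scale degree 1 — the same note in F# major and F# minor; only the chord quality changes. Building the minor chord from the parallel minor on F#: F#–A–C#.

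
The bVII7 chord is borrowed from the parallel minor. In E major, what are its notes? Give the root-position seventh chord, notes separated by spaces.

D F# A C

The root of bVII7 is the lowered 7th degree: D# becomes D. Building the dominant-seventh chord from the parallel minor on D: D–F#–A–C.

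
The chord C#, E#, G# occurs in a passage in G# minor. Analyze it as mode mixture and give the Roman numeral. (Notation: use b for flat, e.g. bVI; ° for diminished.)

IV

The root C# is the diatonic 4th degree of G# minor; the borrowing shows in the chord quality. Diatonically G# minor has C#m (iv) on that degree; C#–E#–G# is instead the major chord native to G# major, so it takes the label IV.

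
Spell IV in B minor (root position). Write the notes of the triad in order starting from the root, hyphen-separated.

The root, E, is scale degree 4 — the same note in B minor and B major; only the chord quality changes. In B major the chord on E is E–G#–B.

E-G#-B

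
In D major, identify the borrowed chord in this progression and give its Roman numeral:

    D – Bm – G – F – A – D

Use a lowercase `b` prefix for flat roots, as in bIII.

bIII

The diatonic triads in D major are D, Em, F#m, G, A, Bm, C#dim. D, Bm, G and A all belong to that set. But F (F–A–C) is foreign: the diatonic iii on degree 3 is F#m, whereas F comes from D minor. It is labeled bIII.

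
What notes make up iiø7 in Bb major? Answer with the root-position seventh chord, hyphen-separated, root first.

C-Eb-Gb-Bb

iiø7 is built on scale degree 2, which is C in both Bb major and its parallel. Building the half-diminished-seventh chord from the parallel minor on C: C–Eb–Gb–Bb.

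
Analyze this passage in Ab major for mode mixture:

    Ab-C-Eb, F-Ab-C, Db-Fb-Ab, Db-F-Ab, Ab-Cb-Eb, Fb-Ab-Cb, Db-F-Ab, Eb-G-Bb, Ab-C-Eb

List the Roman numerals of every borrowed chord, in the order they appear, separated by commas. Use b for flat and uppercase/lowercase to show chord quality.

The diatonic triads in Ab major are Ab, Bbm, Cm, Db, Eb, Fm, Gdim. Ab–C–Eb = Ab, F–Ab–C = Fm, Db–F–Ab = Db and Eb–G–Bb = Eb all belong to that set. But Db–Fb–Ab is foreign: the diatonic IV on degree 4 is Db, whereas Dbm comes from Ab minor. It is labeled iv. Ab–Cb–Eb doesn't fit — on degree 1 Ab major would have Ab (I). Abm is the degree-1 chord of Ab minor, so it is the borrowed i. But Fb–Ab–Cb is foreign: the diatonic vi on degree 6 is Fm, whereas Fb comes from Ab minor. It is labeled bVI.

iv, i, bVI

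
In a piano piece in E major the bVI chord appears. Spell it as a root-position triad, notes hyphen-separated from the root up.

The root of bVI is the lowered 6th degree: C# becomes C. Building the major chord from the parallel minor on C: C–E–G.

C-E-G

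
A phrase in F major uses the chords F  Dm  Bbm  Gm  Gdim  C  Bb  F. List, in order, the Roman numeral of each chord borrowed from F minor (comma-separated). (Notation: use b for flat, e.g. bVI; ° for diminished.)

In F major the diatonic chords are F, Gm, Am, Bb, C, Dm, Edim. F, Dm, Gm, C and Bb are all diatonic. Bbm (Bb–Db–F) doesn't fit — on degree 4 F major would have Bb (IV). Bbm is the degree-4 chord of F minor, so it is the borrowed iv. Gdim (G–Bb–Db) doesn't fit — on degree 2 F major would have Gm (ii). Gdim is the degree-2 chord of F minor, so it is the borrowed ii°.

iv, ii°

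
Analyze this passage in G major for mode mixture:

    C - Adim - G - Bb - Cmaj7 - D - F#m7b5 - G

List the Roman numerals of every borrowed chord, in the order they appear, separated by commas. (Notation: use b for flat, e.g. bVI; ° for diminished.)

ii°, bIII

In G major the diatonic chords are G, Am, Bm, C, D, Em, F#dim. C, G, Cmaj7, D and F#m7b5 are all diatonic. Adim (A–C–Eb) is not: scale degree 2 in G major carries Am (ii). In G minor the chord on that degree is Adim, so here it functions as ii°, borrowed from the parallel minor. But Bb (Bb–D–F) is foreign: the diatonic iii on degree 3 is Bm, whereas Bb comes from G minor. It is labeled bIII.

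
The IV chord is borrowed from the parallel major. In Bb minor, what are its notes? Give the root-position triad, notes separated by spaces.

Eb G Bb

IV is built on scale degree 4, which is Eb in both Bb minor and its parallel. Building the major chord from the parallel major on Eb: Eb–G–Bb.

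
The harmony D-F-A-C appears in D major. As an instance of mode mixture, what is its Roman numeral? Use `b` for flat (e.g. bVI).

i7

The root D is the diatonic 1st degree of D major; the borrowing shows in the chord quality. The diatonic chord on degree 1 would be D (I), but D–F–A–C is the minor-seventh chord from D minor. As a borrowed chord it is labeled i7.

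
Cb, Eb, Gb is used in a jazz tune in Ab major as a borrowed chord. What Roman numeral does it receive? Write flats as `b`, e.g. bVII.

bIII

In Ab major scale degree 3 is C; Cb is its lowered form, from Ab minor. Cb–Eb–Gb is a major chord — the form found in Ab minor, not the diatonic iii (Cm). Borrowed into Ab major it is written bIII.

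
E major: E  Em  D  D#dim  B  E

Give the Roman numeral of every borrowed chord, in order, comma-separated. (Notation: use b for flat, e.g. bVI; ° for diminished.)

i, bVII

E major has the diatonic set E, F#m, G#m, A, B, C#m, D#dim. Of the given chords, E, D#dim and B are diatonic. Em (E–G–B) doesn't fit — on degree 1 E major would have E (I). Em is the degree-1 chord of E minor, so it is the borrowed i. D (D–F#–A) doesn't fit — on degree 7 E major would have D#dim (vii°). D is the degree-7 chord of E minor, so it is the borrowed bVII.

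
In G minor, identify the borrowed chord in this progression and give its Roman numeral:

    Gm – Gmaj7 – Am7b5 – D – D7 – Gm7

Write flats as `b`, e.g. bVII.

Imaj7

G minor has the diatonic set Gm, Adim, Bb, Cm, D, Eb, F (with V from harmonic minor). Of the given chords, Gm, Am7b5, D, D7 and Gm7 are diatonic. Gmaj7 (G–B–D–F#) doesn't fit — on degree 1 G minor would have Gm (i). Gmaj7 is the degree-1 chord of G major, so it is the borrowed Imaj7.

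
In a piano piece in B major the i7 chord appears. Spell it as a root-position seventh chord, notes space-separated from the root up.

B D F# A

The root, B, is scale degree 1 — the same note in B major and B minor; only the chord quality changes. In B minor the chord on B is B–D–F#–A.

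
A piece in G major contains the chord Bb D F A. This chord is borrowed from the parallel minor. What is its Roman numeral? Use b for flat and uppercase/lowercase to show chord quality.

In G major scale degree 3 is B; Bb is its lowered form, from G minor. Diatonically G major has Bm (iii) on that degree; Bb–D–F–A is instead the major-seventh chord native to G minor, so it takes the label bIIImaj7.

bIIImaj7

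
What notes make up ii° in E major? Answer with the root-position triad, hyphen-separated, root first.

F#-A-C

ii° is built on scale degree 2, which is F# in both E major and its parallel. Building the diminished chord from the parallel minor on F#: F#–A–C.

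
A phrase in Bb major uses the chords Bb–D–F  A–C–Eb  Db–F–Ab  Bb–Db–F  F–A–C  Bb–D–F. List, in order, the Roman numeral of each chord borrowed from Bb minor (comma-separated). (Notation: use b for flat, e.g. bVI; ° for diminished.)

bIII, i

Bb major has the diatonic set Bb, Cm, Dm, Eb, F, Gm, Adim. Bb–D–F = Bb, A–C–Eb = Adim and F–A–C = F are all diatonic. Db–F–Ab is not: scale degree 3 in Bb major carries Dm (iii). In Bb minor the chord on that degree is Db, so here it functions as bIII, borrowed from the parallel minor. Bb–Db–F is not: scale degree 1 in Bb major carries Bb (I). In Bb minor the chord on that degree is Bbm, so here it functions as i, borrowed from the parallel minor.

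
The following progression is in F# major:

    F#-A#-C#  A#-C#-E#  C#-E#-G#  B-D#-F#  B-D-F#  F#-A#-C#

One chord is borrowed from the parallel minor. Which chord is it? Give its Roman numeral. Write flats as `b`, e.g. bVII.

iv

In F# major the diatonic chords are F#, G#m, A#m, B, C#, D#m, E#dim. F#–A#–C# = F#, A#–C#–E# = A#m, C#–E#–G# = C# and B–D#–F# = B all belong to that set. But B–D–F# is foreign: the diatonic IV on degree 4 is B, whereas Bm comes from F# minor. It is labeled iv.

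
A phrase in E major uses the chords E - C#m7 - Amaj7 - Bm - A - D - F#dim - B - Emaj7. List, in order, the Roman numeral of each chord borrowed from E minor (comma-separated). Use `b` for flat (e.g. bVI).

v, bVII, ii°

E major has the diatonic set E, F#m, G#m, A, B, C#m, D#dim. Of the given chords, E, C#m7, Amaj7, A, B and Emaj7 are diatonic. Bm (B–D–F#) is not: scale degree 5 in E major carries B (V). In E minor the chord on that degree is Bm, so here it functions as v, borrowed from the parallel minor. But D (D–F#–A) is foreign: the diatonic vii° on degree 7 is D#dim, whereas D comes from E minor. It is labeled bVII. F#dim (F#–A–C) doesn't fit — on degree 2 E major would have F#m (ii). F#dim is the degree-2 chord of E minor, so it is the borrowed ii°.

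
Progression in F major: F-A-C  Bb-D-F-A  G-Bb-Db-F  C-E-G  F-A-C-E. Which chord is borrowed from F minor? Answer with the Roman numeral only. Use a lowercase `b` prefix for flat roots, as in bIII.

In F major the diatonic chords are F, Gm, Am, Bb, C, Dm, Edim. F–A–C = F, Bb–D–F–A = Bbmaj7, C–E–G = C and F–A–C–E = Fmaj7 all belong to that set. G–Bb–Db–F is not: scale degree 2 in F major carries Gm (ii). In F minor the chord on that degree is Gm7b5, so here it functions as iiø7, borrowed from the parallel minor.

iiø7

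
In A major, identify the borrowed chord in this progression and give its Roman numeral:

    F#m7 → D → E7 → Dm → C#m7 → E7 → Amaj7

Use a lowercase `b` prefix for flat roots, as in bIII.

iv

In A major the diatonic chords are A, Bm, C#m, D, E, F#m, G#dim. F#m7, D, E7, C#m7 and Amaj7 are all diatonic. But Dm (D–F–A) is foreign: the diatonic IV on degree 4 is D, whereas Dm comes from A minor. It is labeled iv.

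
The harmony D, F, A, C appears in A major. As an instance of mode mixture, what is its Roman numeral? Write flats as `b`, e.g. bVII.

iv7

The root D is the diatonic 4th degree of A major; the borrowing shows in the chord quality. D–F–A–C is a minor-seventh chord — the form found in A minor, not the diatonic IV (D). Borrowed into A major it is written iv7.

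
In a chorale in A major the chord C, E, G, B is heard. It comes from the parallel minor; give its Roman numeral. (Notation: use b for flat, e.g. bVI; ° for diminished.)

bIIImaj7

C is the lowered form of scale degree 3 in A major (the diatonic degree 3 is C#). The diatonic chord on degree 3 would be C#m (iii), but C–E–G–B is the major-seventh chord from A minor. As a borrowed chord it is labeled bIIImaj7.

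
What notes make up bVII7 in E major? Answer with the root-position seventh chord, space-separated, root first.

D F# A C

The root of bVII7 is the lowered 7th degree: D# becomes D. Stacking thirds in E minor on D gives D–F#–A–C.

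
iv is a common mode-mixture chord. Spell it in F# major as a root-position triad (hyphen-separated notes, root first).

iv is built on scale degree 4, which is B in both F# major and its parallel. Building the minor chord from the parallel minor on B: B–D–F#.

B-D-F#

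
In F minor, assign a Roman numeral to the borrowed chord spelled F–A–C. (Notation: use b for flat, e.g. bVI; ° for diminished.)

F is scale degree 1 in F minor. Diatonically F minor has Fm (i) on that degree; F–A–C is instead the major chord native to F major, so it takes the label I.

I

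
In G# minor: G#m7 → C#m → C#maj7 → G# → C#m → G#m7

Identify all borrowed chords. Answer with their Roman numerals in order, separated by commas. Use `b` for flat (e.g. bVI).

In G# minor (with V from harmonic minor) the diatonic chords are G#m, A#dim, B, C#m, D#, E, F#. Of the given chords, G#m7 and C#m are diatonic. C#maj7 (C#–E#–G#–B#) is not: scale degree 4 in G# minor carries C#m (iv). In G# major the chord on that degree is C#maj7, so here it functions as IVmaj7, borrowed from the parallel major. G# (G#–B#–D#) is not: scale degree 1 in G# minor carries G#m (i). In G# major the chord on that degree is G#, so here it functions as I, borrowed from the parallel major.

IVmaj7, I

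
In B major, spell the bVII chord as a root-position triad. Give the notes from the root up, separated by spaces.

Scale degree 7 in B major is A#. bVII uses the lowered form, A, taken from B minor. Stacking thirds in B minor on A gives A–C#–E.

A C# E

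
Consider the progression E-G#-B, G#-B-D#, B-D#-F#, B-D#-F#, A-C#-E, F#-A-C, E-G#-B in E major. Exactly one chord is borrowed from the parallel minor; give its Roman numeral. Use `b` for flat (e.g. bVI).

In E major the diatonic chords are E, F#m, G#m, A, B, C#m, D#dim. E–G#–B = E, G#–B–D# = G#m, B–D#–F# = B and A–C#–E = A all belong to that set. F#–A–C doesn't fit — on degree 2 E major would have F#m (ii). F#dim is the degree-2 chord of E minor, so it is the borrowed ii°.

ii°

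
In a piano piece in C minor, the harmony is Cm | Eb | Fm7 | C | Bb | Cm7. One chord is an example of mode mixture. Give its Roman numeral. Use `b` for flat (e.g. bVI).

I

The diatonic triads in C minor (with V from harmonic minor) are Cm, Ddim, Eb, Fm, G, Ab, Bb. Of the given chords, Cm, Eb, Fm7, Bb and Cm7 are diatonic. But C (C–E–G) is foreign: the diatonic i on degree 1 is Cm, whereas C comes from C major. It is labeled I.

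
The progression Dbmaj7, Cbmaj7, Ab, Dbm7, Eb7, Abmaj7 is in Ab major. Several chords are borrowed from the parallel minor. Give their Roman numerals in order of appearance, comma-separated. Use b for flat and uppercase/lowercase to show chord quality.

bIIImaj7, iv7

Ab major has the diatonic set Ab, Bbm, Cm, Db, Eb, Fm, Gdim. Dbmaj7, Ab, Eb7 and Abmaj7 all belong to that set. Cbmaj7 (Cb–Eb–Gb–Bb) is not: scale degree 3 in Ab major carries Cm (iii). In Ab minor the chord on that degree is Cbmaj7, so here it functions as bIIImaj7, borrowed from the parallel minor. Dbm7 (Db–Fb–Ab–Cb) doesn't fit — on degree 4 Ab major would have Db (IV). Dbm7 is the degree-4 chord of Ab minor, so it is the borrowed iv7.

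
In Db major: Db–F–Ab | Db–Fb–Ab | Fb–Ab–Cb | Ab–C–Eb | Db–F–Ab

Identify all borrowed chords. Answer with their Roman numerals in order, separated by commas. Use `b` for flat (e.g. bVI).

i, bIII

In Db major the diatonic chords are Db, Ebm, Fm, Gb, Ab, Bbm, Cdim. Of the given chords, Db–F–Ab = Db and Ab–C–Eb = Ab are diatonic. Db–Fb–Ab doesn't fit — on degree 1 Db major would have Db (I). Dbm is the degree-1 chord of Db minor, so it is the borrowed i. But Fb–Ab–Cb is foreign: the diatonic iii on degree 3 is Fm, whereas Fb comes from Db minor. It is labeled bIII.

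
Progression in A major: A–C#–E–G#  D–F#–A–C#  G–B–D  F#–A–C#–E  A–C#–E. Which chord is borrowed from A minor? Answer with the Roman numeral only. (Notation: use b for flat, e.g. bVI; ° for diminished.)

bVII

In A major the diatonic chords are A, Bm, C#m, D, E, F#m, G#dim. A–C#–E–G# = Amaj7, D–F#–A–C# = Dmaj7, F#–A–C#–E = F#m7 and A–C#–E = A are all diatonic. G–B–D doesn't fit — on degree 7 A major would have G#dim (vii°). G is the degree-7 chord of A minor, so it is the borrowed bVII.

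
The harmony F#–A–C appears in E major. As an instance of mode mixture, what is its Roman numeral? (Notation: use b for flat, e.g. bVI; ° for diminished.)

F# is scale degree 2 in E major. The diatonic chord on degree 2 would be F#m (ii), but F#–A–C is the diminished chord from E minor. As a borrowed chord it is labeled ii°.

ii°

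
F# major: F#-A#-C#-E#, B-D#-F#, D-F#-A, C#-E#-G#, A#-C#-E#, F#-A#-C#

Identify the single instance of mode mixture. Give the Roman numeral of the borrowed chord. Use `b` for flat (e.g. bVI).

In F# major the diatonic chords are F#, G#m, A#m, B, C#, D#m, E#dim. F#–A#–C#–E# = F#maj7, B–D#–F# = B, C#–E#–G# = C#, A#–C#–E# = A#m and F#–A#–C# = F# are all diatonic. D–F#–A doesn't fit — on degree 6 F# major would have D#m (vi). D is the degree-6 chord of F# minor, so it is the borrowed bVI.

bVI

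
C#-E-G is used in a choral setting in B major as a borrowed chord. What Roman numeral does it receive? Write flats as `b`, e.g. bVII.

ii°

C# is scale degree 2 in B major. Diatonically B major has C#m (ii) on that degree; C#–E–G is instead the diminished chord native to B minor, so it takes the label ii°.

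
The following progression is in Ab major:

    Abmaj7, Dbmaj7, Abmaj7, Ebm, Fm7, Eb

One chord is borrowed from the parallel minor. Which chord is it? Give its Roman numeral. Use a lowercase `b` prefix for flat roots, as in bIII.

Ab major has the diatonic set Ab, Bbm, Cm, Db, Eb, Fm, Gdim. Abmaj7, Dbmaj7, Fm7 and Eb all belong to that set. Ebm (Eb–Gb–Bb) doesn't fit — on degree 5 Ab major would have Eb (V). Ebm is the degree-5 chord of Ab minor, so it is the borrowed v.

v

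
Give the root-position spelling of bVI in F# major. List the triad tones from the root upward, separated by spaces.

D F# A

Scale degree 6 in F# major is D#. bVI uses the lowered form, D, taken from F# minor. Building the major chord from the parallel minor on D: D–F#–A.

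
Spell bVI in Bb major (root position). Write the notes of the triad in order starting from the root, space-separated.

bVI is built on the lowered scale degree 6. In Bb major degree 6 is G; lowered it becomes Gb. Stacking thirds in Bb minor on Gb gives Gb–Bb–Db.

Gb Bb Db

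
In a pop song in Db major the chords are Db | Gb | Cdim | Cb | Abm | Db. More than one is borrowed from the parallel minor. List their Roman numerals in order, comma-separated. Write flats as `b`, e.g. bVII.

The diatonic triads in Db major are Db, Ebm, Fm, Gb, Ab, Bbm, Cdim. Db, Gb and Cdim all belong to that set. Cb (Cb–Eb–Gb) is not: scale degree 7 in Db major carries Cdim (vii°). In Db minor the chord on that degree is Cb, so here it functions as bVII, borrowed from the parallel minor. But Abm (Ab–Cb–Eb) is foreign: the diatonic V on degree 5 is Ab, whereas Abm comes from Db minor. It is labeled v.

bVII, v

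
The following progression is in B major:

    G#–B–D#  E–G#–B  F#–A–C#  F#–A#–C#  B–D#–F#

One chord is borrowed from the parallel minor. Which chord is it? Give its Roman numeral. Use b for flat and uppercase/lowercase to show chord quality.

In B major the diatonic chords are B, C#m, D#m, E, F#, G#m, A#dim. G#–B–D# = G#m, E–G#–B = E, F#–A#–C# = F# and B–D#–F# = B are all diatonic. F#–A–C# doesn't fit — on degree 5 B major would have F# (V). F#m is the degree-5 chord of B minor, so it is the borrowed v.

v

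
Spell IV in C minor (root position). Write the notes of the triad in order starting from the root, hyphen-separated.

The root, F, is scale degree 4 — the same note in C minor and C major; only the chord quality changes. Stacking thirds in C major on F gives F–A–C.

F-A-C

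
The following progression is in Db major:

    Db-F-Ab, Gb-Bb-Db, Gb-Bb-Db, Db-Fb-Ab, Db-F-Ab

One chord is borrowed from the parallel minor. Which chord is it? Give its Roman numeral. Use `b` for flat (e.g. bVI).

i

Db major has the diatonic set Db, Ebm, Fm, Gb, Ab, Bbm, Cdim. Db–F–Ab = Db and Gb–Bb–Db = Gb both belong to that set. Db–Fb–Ab doesn't fit — on degree 1 Db major would have Db (I). Dbm is the degree-1 chord of Db minor, so it is the borrowed i.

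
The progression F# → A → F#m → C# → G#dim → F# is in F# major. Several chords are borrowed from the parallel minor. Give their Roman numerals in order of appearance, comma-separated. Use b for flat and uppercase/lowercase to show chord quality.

bIII, i, ii°

F# major has the diatonic set F#, G#m, A#m, B, C#, D#m, E#dim. F# and C# both belong to that set. A (A–C#–E) is not: scale degree 3 in F# major carries A#m (iii). In F# minor the chord on that degree is A, so here it functions as bIII, borrowed from the parallel minor. F#m (F#–A–C#) doesn't fit — on degree 1 F# major would have F# (I). F#m is the degree-1 chord of F# minor, so it is the borrowed i. G#dim (G#–B–D) is not: scale degree 2 in F# major carries G#m (ii). In F# minor the chord on that degree is G#dim, so here it functions as ii°, borrowed from the parallel minor.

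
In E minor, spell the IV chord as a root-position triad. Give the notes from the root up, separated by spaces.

The root, A, is scale degree 4 — the same note in E minor and E major; only the chord quality changes. Building the major chord from the parallel major on A: A–C#–E.

A C# E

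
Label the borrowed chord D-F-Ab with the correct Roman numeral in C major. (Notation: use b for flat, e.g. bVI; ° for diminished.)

The root D is the diatonic 2nd degree of C major; the borrowing shows in the chord quality. Diatonically C major has Dm (ii) on that degree; D–F–Ab is instead the diminished chord native to C minor, so it takes the label ii°.

ii°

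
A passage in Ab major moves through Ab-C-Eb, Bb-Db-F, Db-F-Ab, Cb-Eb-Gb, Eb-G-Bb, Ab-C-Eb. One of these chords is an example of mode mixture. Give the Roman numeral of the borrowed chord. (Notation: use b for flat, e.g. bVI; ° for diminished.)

bIII

In Ab major the diatonic chords are Ab, Bbm, Cm, Db, Eb, Fm, Gdim. Ab–C–Eb = Ab, Bb–Db–F = Bbm, Db–F–Ab = Db and Eb–G–Bb = Eb all belong to that set. Cb–Eb–Gb doesn't fit — on degree 3 Ab major would have Cm (iii). Cb is the degree-3 chord of Ab minor, so it is the borrowed bIII.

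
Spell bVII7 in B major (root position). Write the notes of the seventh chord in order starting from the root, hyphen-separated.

A-C#-E-G

bVII7 is built on the lowered scale degree 7. In B major degree 7 is A#; lowered it becomes A. In B minor the chord on A is A–C#–E–G.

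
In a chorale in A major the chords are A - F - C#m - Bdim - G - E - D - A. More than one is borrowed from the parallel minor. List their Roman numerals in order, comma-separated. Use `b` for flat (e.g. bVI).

In A major the diatonic chords are A, Bm, C#m, D, E, F#m, G#dim. A, C#m, E and D all belong to that set. But F (F–A–C) is foreign: the diatonic vi on degree 6 is F#m, whereas F comes from A minor. It is labeled bVI. Bdim (B–D–F) doesn't fit — on degree 2 A major would have Bm (ii). Bdim is the degree-2 chord of A minor, so it is the borrowed ii°. G (G–B–D) is not: scale degree 7 in A major carries G#dim (vii°). In A minor the chord on that degree is G, so here it functions as bVII, borrowed from the parallel minor.

bVI, ii°, bVII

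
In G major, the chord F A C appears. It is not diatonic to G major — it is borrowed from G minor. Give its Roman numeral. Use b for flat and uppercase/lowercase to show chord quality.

bVII

F is the lowered form of scale degree 7 in G major (the diatonic degree 7 is F#). The diatonic chord on degree 7 would be F#dim (vii°), but F–A–C is the major chord from G minor. As a borrowed chord it is labeled bVII.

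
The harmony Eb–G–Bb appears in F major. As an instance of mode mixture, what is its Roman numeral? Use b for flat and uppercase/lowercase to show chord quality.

Eb is the lowered form of scale degree 7 in F major (the diatonic degree 7 is E). The diatonic chord on degree 7 would be Edim (vii°), but Eb–G–Bb is the major chord from F minor. As a borrowed chord it is labeled bVII.

bVII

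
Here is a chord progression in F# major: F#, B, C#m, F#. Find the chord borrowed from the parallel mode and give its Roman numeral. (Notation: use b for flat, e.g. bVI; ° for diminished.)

v

In F# major the diatonic chords are F#, G#m, A#m, B, C#, D#m, E#dim. Of the given chords, F# and B are diatonic. But C#m (C#–E–G#) is foreign: the diatonic V on degree 5 is C#, whereas C#m comes from F# minor. It is labeled v.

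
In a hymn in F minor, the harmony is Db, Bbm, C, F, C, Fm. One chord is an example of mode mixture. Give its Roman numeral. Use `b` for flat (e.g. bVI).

I

In F minor (with V from harmonic minor) the diatonic chords are Fm, Gdim, Ab, Bbm, C, Db, Eb. Db, Bbm, C and Fm all belong to that set. But F (F–A–C) is foreign: the diatonic i on degree 1 is Fm, whereas F comes from F major. It is labeled I.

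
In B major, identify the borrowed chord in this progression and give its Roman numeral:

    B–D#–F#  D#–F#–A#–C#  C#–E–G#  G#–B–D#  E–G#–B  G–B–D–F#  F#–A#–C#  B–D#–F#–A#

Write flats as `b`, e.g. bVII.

The diatonic triads in B major are B, C#m, D#m, E, F#, G#m, A#dim. B–D#–F# = B, D#–F#–A#–C# = D#m7, C#–E–G# = C#m, G#–B–D# = G#m, E–G#–B = E, F#–A#–C# = F# and B–D#–F#–A# = Bmaj7 are all diatonic. G–B–D–F# is not: scale degree 6 in B major carries G#m (vi). In B minor the chord on that degree is Gmaj7, so here it functions as bVImaj7, borrowed from the parallel minor.

bVImaj7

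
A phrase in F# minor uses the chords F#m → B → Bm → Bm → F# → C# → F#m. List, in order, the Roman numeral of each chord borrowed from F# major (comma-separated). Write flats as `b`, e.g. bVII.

IV, I

F# minor has the diatonic set F#m, G#dim, A, Bm, C#, D, E (with V from harmonic minor). F#m, Bm and C# are all diatonic. B (B–D#–F#) doesn't fit — on degree 4 F# minor would have Bm (iv). B is the degree-4 chord of F# major, so it is the borrowed IV. F# (F#–A#–C#) is not: scale degree 1 in F# minor carries F#m (i). In F# major the chord on that degree is F#, so here it functions as I, borrowed from the parallel major.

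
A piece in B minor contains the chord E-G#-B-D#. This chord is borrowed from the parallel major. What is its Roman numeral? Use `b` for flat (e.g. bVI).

E is scale degree 4 in B minor. Diatonically B minor has Em (iv) on that degree; E–G#–B–D# is instead the major-seventh chord native to B major, so it takes the label IVmaj7.

IVmaj7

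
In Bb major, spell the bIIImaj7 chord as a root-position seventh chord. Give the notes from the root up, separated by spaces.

bIIImaj7 is built on the lowered scale degree 3. In Bb major degree 3 is D; lowered it becomes Db. In Bb minor the chord on Db is Db–F–Ab–C.

Db F Ab C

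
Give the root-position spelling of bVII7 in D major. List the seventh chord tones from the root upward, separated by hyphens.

The root of bVII7 is the lowered 7th degree: C# becomes C. Stacking thirds in D minor on C gives C–E–G–Bb.

C-E-G-Bb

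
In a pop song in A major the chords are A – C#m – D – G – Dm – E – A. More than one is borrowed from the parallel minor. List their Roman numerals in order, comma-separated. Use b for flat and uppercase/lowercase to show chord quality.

A major has the diatonic set A, Bm, C#m, D, E, F#m, G#dim. A, C#m, D and E are all diatonic. G (G–B–D) doesn't fit — on degree 7 A major would have G#dim (vii°). G is the degree-7 chord of A minor, so it is the borrowed bVII. Dm (D–F–A) doesn't fit — on degree 4 A major would have D (IV). Dm is the degree-4 chord of A minor, so it is the borrowed iv.

bVII, iv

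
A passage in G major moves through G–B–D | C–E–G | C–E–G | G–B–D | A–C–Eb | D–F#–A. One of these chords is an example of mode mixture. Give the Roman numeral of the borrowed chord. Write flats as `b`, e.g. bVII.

The diatonic triads in G major are G, Am, Bm, C, D, Em, F#dim. G–B–D = G, C–E–G = C and D–F#–A = D are all diatonic. A–C–Eb is not: scale degree 2 in G major carries Am (ii). In G minor the chord on that degree is Adim, so here it functions as ii°, borrowed from the parallel minor.

ii°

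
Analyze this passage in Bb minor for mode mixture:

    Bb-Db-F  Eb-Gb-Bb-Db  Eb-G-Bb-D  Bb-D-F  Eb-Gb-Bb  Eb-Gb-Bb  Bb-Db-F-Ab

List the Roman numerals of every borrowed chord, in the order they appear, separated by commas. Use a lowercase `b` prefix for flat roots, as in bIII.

IVmaj7, I

Bb minor has the diatonic set Bbm, Cdim, Db, Ebm, F, Gb, Ab (with V from harmonic minor). Bb–Db–F = Bbm, Eb–Gb–Bb–Db = Ebm7, Eb–Gb–Bb = Ebm and Bb–Db–F–Ab = Bbm7 are all diatonic. Eb–G–Bb–D doesn't fit — on degree 4 Bb minor would have Ebm (iv). Ebmaj7 is the degree-4 chord of Bb major, so it is the borrowed IVmaj7. Bb–D–F doesn't fit — on degree 1 Bb minor would have Bbm (i). Bb is the degree-1 chord of Bb major, so it is the borrowed I.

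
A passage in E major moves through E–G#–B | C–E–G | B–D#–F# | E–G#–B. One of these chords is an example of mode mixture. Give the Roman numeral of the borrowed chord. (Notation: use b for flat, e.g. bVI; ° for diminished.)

In E major the diatonic chords are E, F#m, G#m, A, B, C#m, D#dim. Of the given chords, E–G#–B = E and B–D#–F# = B are diatonic. C–E–G is not: scale degree 6 in E major carries C#m (vi). In E minor the chord on that degree is C, so here it functions as bVI, borrowed from the parallel minor.

bVI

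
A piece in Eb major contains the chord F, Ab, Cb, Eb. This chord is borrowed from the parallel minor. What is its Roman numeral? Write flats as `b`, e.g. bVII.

iiø7

F is scale degree 2 in Eb major. Diatonically Eb major has Fm (ii) on that degree; F–Ab–Cb–Eb is instead the half-diminished-seventh chord native to Eb minor, so it takes the label iiø7.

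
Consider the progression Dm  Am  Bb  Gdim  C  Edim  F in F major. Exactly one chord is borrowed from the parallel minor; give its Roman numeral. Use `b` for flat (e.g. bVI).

ii°

The diatonic triads in F major are F, Gm, Am, Bb, C, Dm, Edim. Of the given chords, Dm, Am, Bb, C, Edim and F are diatonic. Gdim (G–Bb–Db) doesn't fit — on degree 2 F major would have Gm (ii). Gdim is the degree-2 chord of F minor, so it is the borrowed ii°.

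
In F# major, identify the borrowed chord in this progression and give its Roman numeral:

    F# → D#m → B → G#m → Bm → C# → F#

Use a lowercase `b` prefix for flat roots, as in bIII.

iv

The diatonic triads in F# major are F#, G#m, A#m, B, C#, D#m, E#dim. F#, D#m, B, G#m and C# are all diatonic. Bm (B–D–F#) is not: scale degree 4 in F# major carries B (IV). In F# minor the chord on that degree is Bm, so here it functions as iv, borrowed from the parallel minor.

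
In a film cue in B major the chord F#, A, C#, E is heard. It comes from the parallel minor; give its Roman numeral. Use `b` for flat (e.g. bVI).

v7

The root F# is the diatonic 5th degree of B major; the borrowing shows in the chord quality. F#–A–C#–E is a minor-seventh chord — the form found in B minor, not the diatonic V (F#). Borrowed into B major it is written v7.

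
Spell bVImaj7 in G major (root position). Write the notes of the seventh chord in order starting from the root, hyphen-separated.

Eb-G-Bb-D

Scale degree 6 in G major is E. bVImaj7 uses the lowered form, Eb, taken from G minor. Building the major-seventh chord from the parallel minor on Eb: Eb–G–Bb–D.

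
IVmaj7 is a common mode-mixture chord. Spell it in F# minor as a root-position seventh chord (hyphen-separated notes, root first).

The root, B, is scale degree 4 — the same note in F# minor and F# major; only the chord quality changes. Stacking thirds in F# major on B gives B–D#–F#–A#.

B-D#-F#-A#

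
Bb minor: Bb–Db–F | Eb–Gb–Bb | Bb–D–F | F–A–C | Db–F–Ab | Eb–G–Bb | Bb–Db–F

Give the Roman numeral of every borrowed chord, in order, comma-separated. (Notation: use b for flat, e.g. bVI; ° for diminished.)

The diatonic triads in Bb minor (with V from harmonic minor) are Bbm, Cdim, Db, Ebm, F, Gb, Ab. Bb–Db–F = Bbm, Eb–Gb–Bb = Ebm, F–A–C = F and Db–F–Ab = Db are all diatonic. Bb–D–F doesn't fit — on degree 1 Bb minor would have Bbm (i). Bb is the degree-1 chord of Bb major, so it is the borrowed I. But Eb–G–Bb is foreign: the diatonic iv on degree 4 is Ebm, whereas Eb comes from Bb major. It is labeled IV.

I, IV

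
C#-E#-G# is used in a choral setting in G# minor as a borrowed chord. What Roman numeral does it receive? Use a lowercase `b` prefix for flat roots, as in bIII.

C# is scale degree 4 in G# minor. C#–E#–G# is a major chord — the form found in G# major, not the diatonic iv (C#m). Borrowed into G# minor it is written IV.

IV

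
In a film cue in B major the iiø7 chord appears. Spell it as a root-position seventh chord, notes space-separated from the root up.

C# E G B

The root, C#, is scale degree 2 — the same note in B major and B minor; only the chord quality changes. Stacking thirds in B minor on C# gives C#–E–G–B.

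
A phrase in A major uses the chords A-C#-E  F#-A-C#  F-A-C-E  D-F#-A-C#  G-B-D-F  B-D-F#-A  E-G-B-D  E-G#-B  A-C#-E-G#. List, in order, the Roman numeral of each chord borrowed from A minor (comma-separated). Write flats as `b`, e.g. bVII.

bVImaj7, bVII7, v7

A major has the diatonic set A, Bm, C#m, D, E, F#m, G#dim. Of the given chords, A–C#–E = A, F#–A–C# = F#m, D–F#–A–C# = Dmaj7, B–D–F#–A = Bm7, E–G#–B = E and A–C#–E–G# = Amaj7 are diatonic. F–A–C–E is not: scale degree 6 in A major carries F#m (vi). In A minor the chord on that degree is Fmaj7, so here it functions as bVImaj7, borrowed from the parallel minor. G–B–D–F is not: scale degree 7 in A major carries G#dim (vii°). In A minor the chord on that degree is G7, so here it functions as bVII7, borrowed from the parallel minor. E–G–B–D doesn't fit — on degree 5 A major would have E (V). Em7 is the degree-5 chord of A minor, so it is the borrowed v7.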